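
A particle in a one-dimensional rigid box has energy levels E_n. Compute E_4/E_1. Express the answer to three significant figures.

16.0

E_n ∝ n², so E_4/E_1 = 4²/1² = 16/1 = 16.0.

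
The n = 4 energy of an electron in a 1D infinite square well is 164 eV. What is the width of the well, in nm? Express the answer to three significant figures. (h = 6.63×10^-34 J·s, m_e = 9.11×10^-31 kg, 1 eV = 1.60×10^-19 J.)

From E_n = n²h²/(8m_eL²), L = n·h/√(8m_eE_n).
E_4 = 164 eV = 2.624×10^-17 J, so L = 4·6.63×10^-34/√(8·9.11×10^-31·2.624×10^-17) = 1.92×10^-10 m = 0.192 nm.

L = 0.192 nm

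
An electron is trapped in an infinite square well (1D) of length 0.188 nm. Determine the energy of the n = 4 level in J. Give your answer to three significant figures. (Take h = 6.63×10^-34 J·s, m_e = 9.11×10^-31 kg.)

For an infinite well E_n = n²h²/(8m_eL²), so E_1 = h²/(8m_eL²) = (6.63×10^-34)²/(8·9.11×10^-31·(1.88×10^-10 m)²) = 1.706×10^-18 J.
Then E_4 = 4²·E_1 = 16·1.706×10^-18 J = 2.73×10^-17 J.

E_4 = 2.73×10^-17 J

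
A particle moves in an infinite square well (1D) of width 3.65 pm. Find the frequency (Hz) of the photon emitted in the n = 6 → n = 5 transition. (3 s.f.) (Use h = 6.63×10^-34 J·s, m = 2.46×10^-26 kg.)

f = 2.78×10^15 Hz

E_1 = h²/(8mL²) = 1.677×10^-19 J and ΔE = (6² − 5²)E_1 = 1.845×10^-18 J.
f = ΔE/h = 1.845×10^-18/6.63×10^-34 = 2.78×10^15 Hz.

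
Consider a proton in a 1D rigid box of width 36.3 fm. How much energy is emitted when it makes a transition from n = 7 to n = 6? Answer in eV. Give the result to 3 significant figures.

E_1 = h²/(8m_pL²) = 2.489×10^-14 J.
|ΔE| = |7² − 6²|·E_1 = 13·2.489×10^-14 J = 3.236×10^-13 J = 2.02×10^6 eV.

|ΔE| = 2.02×10^6 eV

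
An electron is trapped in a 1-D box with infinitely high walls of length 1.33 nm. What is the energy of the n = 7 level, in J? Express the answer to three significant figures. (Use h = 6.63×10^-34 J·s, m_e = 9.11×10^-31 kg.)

E_7 = 1.67×10^-18 J

For an infinite well E_n = n²h²/(8m_eL²), so E_1 = h²/(8m_eL²) = (6.63×10^-34)²/(8·9.11×10^-31·(1.33×10^-9 m)²) = 3.410×10^-20 J.
Then E_7 = 7²·E_1 = 49·3.410×10^-20 J = 1.67×10^-18 J.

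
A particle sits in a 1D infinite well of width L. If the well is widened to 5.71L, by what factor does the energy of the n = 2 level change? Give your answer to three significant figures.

0.0307

E_n ∝ 1/L², so the energy scales by 1/5.71² = 0.0307.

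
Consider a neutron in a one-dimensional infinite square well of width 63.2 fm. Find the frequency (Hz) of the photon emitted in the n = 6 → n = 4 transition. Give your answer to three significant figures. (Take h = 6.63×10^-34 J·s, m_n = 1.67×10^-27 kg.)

E_1 = h²/(8m_nL²) = 8.237×10^-15 J and ΔE = (6² − 4²)E_1 = 1.647×10^-13 J.
f = ΔE/h = 1.647×10^-13/6.63×10^-34 = 2.48×10^20 Hz.

f = 2.48×10^20 Hz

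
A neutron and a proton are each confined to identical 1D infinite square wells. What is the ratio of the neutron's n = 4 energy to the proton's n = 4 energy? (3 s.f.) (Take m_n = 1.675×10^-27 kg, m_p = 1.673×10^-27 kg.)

0.999

E_n ∝ 1/m at fixed n and L, so the ratio is m_p/m_n = 1.673×10^-27/1.675×10^-27 = 0.999.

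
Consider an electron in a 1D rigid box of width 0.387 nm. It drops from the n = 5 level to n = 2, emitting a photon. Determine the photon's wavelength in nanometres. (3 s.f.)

λ = 23.5 nm

E_1 = h²/(8m_eL²) = 4.023×10^-19 J, so ΔE = (5² − 2²)E_1 = 8.448×10^-18 J.
λ = hc/ΔE = (6.626×10^-34·2.998×10^8)/8.448×10^-18 = 2.35×10^-8 m = 23.5 nm.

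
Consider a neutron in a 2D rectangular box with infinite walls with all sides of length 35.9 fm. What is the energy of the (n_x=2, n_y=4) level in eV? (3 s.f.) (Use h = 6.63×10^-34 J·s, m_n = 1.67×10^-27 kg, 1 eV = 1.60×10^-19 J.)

For a 2D rectangular well E = (h²/8m_n)·Σ n_i²/L_i² = (6.63×10^-34)²/(8·1.67×10^-27) · [2²/(35.9 fm)² + 4²/(35.9 fm)²].
Evaluating gives E = 5.106×10^-13 J = 3.19×10^6 eV.

E = 3.19×10^6 eV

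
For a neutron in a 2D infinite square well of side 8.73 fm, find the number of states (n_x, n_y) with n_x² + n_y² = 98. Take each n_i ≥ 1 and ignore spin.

The level has n_x² + n_y² = 98. The ordered positive-integer solutions are (7, 7).
That gives 1 state.

degeneracy = 1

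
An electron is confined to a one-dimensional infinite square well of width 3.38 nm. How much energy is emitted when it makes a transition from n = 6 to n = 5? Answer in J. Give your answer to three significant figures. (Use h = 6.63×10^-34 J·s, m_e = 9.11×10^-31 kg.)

E_1 = h²/(8m_eL²) = 5.279×10^-21 J.
|ΔE| = |6² − 5²|·E_1 = 11·5.279×10^-21 J = 5.81×10^-20 J.

|ΔE| = 5.81×10^-20 J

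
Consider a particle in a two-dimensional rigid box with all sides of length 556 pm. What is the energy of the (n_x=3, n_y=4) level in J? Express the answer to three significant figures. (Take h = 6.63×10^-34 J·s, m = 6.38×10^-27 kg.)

For a 2D rectangular well E = (h²/8m)·Σ n_i²/L_i² = (6.63×10^-34)²/(8·6.38×10^-27) · [3²/(556 pm)² + 4²/(556 pm)²].
Evaluating gives E = 6.96×10^-22 J.

E = 6.96×10^-22 J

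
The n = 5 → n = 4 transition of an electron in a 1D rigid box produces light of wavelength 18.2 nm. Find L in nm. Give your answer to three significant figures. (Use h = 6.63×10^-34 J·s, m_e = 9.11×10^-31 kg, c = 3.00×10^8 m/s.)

L = 0.223 nm

The photon carries ΔE = hc/λ = 6.63×10^-34·3.00×10^8/1.82×10^-8 m = 1.093×10^-17 J.
Since ΔE = (5² − 4²)E_1, E_1 = 1.214×10^-18 J, and L = h/√(8m_eE_1) = 2.23×10^-10 m = 0.223 nm.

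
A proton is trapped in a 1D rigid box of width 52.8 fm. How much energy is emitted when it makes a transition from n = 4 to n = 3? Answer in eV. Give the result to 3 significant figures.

E_1 = h²/(8m_pL²) = 1.177×10^-14 J.
|ΔE| = |4² − 3²|·E_1 = 7·1.177×10^-14 J = 8.239×10^-14 J = 5.14×10^5 eV.

|ΔE| = 5.14×10^5 eV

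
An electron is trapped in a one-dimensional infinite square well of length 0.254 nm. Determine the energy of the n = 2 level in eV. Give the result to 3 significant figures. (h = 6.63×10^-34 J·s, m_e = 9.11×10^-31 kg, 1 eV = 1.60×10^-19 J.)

E_2 = 23.4 eV

For an infinite well E_n = n²h²/(8m_eL²), so E_1 = h²/(8m_eL²) = (6.63×10^-34)²/(8·9.11×10^-31·(2.54×10^-10 m)²) = 9.349×10^-19 J.
Then E_2 = 2²·E_1 = 4·9.349×10^-19 J = 3.740×10^-18 J.
Converting, E_2 = 3.740×10^-18 J / (1.60×10^-19 J/eV) = 23.4 eV.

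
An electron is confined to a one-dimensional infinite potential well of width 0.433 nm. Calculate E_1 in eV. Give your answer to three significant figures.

For an infinite well E_n = n²h²/(8m_eL²), so E_1 = h²/(8m_eL²) = (6.626×10^-34)²/(8·9.109×10^-31·(4.33×10^-10 m)²) = 3.213×10^-19 J.
Converting, E_1 = 3.213×10^-19 J / (1.602×10^-19 J/eV) = 2.01 eV.

E_1 = 2.01 eV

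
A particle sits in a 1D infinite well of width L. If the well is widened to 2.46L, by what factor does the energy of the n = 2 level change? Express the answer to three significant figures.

E_n ∝ 1/L², so the energy scales by 1/2.46² = 0.165.

0.165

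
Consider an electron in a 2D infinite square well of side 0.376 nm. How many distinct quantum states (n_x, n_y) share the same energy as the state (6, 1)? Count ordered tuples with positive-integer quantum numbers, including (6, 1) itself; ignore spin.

The level has n_x² + n_y² = 37. The ordered positive-integer solutions are (1, 6), (6, 1).
That gives 2 states.

degeneracy = 2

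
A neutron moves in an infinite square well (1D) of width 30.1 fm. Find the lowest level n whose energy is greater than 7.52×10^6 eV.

n = 6

E_1 = h²/(8m_nL²) = 3.616×10^-14 J = 2.257×10^5 eV.
Need n² > 7.52×10^6/2.257×10^5 = 33.32, i.e. n > 5.772.
The smallest integer satisfying this is n = 6.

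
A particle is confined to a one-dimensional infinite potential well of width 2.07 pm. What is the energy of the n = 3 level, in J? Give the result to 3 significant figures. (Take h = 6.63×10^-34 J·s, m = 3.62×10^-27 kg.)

For an infinite well E_n = n²h²/(8mL²), so E_1 = h²/(8mL²) = (6.63×10^-34)²/(8·3.62×10^-27·(2.07×10^-12 m)²) = 3.542×10^-18 J.
Then E_3 = 3²·E_1 = 9·3.542×10^-18 J = 3.19×10^-17 J.

E_3 = 3.19×10^-17 J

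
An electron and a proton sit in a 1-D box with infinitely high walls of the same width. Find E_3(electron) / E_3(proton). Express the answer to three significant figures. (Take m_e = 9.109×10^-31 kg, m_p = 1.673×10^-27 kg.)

1.84×10^3

E_n ∝ 1/m at fixed n and L, so the ratio is m_p/m_e = 1.673×10^-27/9.109×10^-31 = 1.84×10^3.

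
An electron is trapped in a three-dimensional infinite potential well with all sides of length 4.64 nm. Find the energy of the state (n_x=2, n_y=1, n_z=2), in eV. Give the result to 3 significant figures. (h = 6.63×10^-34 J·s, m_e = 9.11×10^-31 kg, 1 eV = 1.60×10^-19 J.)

E = 0.158 eV

For a 3D rectangular well E = (h²/8m_e)·Σ n_i²/L_i² = (6.63×10^-34)²/(8·9.11×10^-31) · [2²/(4.64 nm)² + 1²/(4.64 nm)² + 2²/(4.64 nm)²].
Evaluating gives E = 2.521×10^-20 J = 0.158 eV.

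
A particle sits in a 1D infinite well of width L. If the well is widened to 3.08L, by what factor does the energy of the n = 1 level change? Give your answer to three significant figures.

0.105

E_n ∝ 1/L², so the energy scales by 1/3.08² = 0.105.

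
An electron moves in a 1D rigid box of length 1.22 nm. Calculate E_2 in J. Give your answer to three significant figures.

E_2 = 1.62×10^-19 J

For an infinite well E_n = n²h²/(8m_eL²), so E_1 = h²/(8m_eL²) = (6.626×10^-34)²/(8·9.109×10^-31·(1.22×10^-9 m)²) = 4.048×10^-20 J.
Then E_2 = 2²·E_1 = 4·4.048×10^-20 J = 1.62×10^-19 J.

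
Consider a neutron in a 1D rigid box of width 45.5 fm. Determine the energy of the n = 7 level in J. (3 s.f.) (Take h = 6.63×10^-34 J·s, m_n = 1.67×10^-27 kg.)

For an infinite well E_n = n²h²/(8m_nL²), so E_1 = h²/(8m_nL²) = (6.63×10^-34)²/(8·1.67×10^-27·(4.55×10^-14 m)²) = 1.589×10^-14 J.
Then E_7 = 7²·E_1 = 49·1.589×10^-14 J = 7.79×10^-13 J.

E_7 = 7.79×10^-13 J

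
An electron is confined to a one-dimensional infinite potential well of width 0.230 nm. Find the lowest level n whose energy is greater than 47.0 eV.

E_1 = h²/(8m_eL²) = 1.139×10^-18 J = 7.110 eV.
Need n² > 47.0/7.110 = 6.610, i.e. n > 2.571.
The smallest integer satisfying this is n = 3.

n = 3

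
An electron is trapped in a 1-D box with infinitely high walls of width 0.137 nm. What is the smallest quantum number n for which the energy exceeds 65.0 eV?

E_1 = h²/(8m_eL²) = 3.210×10^-18 J = 20.04 eV.
Need n² > 65.0/20.04 = 3.244, i.e. n > 1.801.
The smallest integer satisfying this is n = 2.

n = 2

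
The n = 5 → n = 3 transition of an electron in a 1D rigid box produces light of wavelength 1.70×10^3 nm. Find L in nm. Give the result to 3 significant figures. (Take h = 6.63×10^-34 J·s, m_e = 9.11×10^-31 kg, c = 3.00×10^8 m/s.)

The photon carries ΔE = hc/λ = 6.63×10^-34·3.00×10^8/1.70×10^-6 m = 1.170×10^-19 J.
Since ΔE = (5² − 3²)E_1, E_1 = 7.313×10^-21 J, and L = h/√(8m_eE_1) = 2.87×10^-9 m = 2.87 nm.

L = 2.87 nm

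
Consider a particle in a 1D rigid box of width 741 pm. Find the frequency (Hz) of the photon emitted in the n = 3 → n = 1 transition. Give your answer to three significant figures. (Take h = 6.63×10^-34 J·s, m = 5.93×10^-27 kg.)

E_1 = h²/(8mL²) = 1.688×10^-23 J and ΔE = (3² − 1²)E_1 = 1.350×10^-22 J.
f = ΔE/h = 1.350×10^-22/6.63×10^-34 = 2.04×10^11 Hz.

f = 2.04×10^11 Hz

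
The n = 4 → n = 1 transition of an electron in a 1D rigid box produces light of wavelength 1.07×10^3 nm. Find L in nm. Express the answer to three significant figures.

L = 2.21 nm

The photon carries ΔE = hc/λ = 6.626×10^-34·2.998×10^8/1.07×10^-6 m = 1.857×10^-19 J.
Since ΔE = (4² − 1²)E_1, E_1 = 1.238×10^-20 J, and L = h/√(8m_eE_1) = 2.21×10^-9 m = 2.21 nm.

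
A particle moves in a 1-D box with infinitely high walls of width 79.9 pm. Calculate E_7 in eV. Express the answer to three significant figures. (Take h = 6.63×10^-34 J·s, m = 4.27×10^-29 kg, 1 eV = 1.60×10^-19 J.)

For an infinite well E_n = n²h²/(8mL²), so E_1 = h²/(8mL²) = (6.63×10^-34)²/(8·4.27×10^-29·(7.99×10^-11 m)²) = 2.016×10^-19 J.
Then E_7 = 7²·E_1 = 49·2.016×10^-19 J = 9.878×10^-18 J.
Converting, E_7 = 9.878×10^-18 J / (1.60×10^-19 J/eV) = 61.7 eV.

E_7 = 61.7 eV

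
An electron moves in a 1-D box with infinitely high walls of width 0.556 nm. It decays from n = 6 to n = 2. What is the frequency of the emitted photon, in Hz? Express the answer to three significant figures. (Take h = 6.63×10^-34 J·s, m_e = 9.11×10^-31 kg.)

f = 9.42×10^15 Hz

E_1 = h²/(8m_eL²) = 1.951×10^-19 J and ΔE = (6² − 2²)E_1 = 6.243×10^-18 J.
f = ΔE/h = 6.243×10^-18/6.63×10^-34 = 9.42×10^15 Hz.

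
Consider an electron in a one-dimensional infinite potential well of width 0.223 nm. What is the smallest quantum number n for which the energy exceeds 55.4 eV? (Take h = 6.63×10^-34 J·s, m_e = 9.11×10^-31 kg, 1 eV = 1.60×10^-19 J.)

n = 3

E_1 = h²/(8m_eL²) = 1.213×10^-18 J = 7.581 eV.
Need n² > 55.4/7.581 = 7.308, i.e. n > 2.703.
The smallest integer satisfying this is n = 3.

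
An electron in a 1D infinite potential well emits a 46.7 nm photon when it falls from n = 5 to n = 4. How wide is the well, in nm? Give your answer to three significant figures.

L = 0.357 nm

The photon carries ΔE = hc/λ = 6.626×10^-34·2.998×10^8/4.67×10^-8 m = 4.254×10^-18 J.
Since ΔE = (5² − 4²)E_1, E_1 = 4.727×10^-19 J, and L = h/√(8m_eE_1) = 3.57×10^-10 m = 0.357 nm.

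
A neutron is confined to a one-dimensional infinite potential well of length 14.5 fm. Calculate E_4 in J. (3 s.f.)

For an infinite well E_n = n²h²/(8m_nL²), so E_1 = h²/(8m_nL²) = (6.626×10^-34)²/(8·1.675×10^-27·(1.45×10^-14 m)²) = 1.558×10^-13 J.
Then E_4 = 4²·E_1 = 16·1.558×10^-13 J = 2.49×10^-12 J.

E_4 = 2.49×10^-12 J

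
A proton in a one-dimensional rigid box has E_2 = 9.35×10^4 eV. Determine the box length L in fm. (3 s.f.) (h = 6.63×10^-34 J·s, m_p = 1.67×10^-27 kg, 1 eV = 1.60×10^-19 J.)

L = 93.8 fm

From E_n = n²h²/(8m_pL²), L = n·h/√(8m_pE_n).
E_2 = 9.35×10^4 eV = 1.496×10^-14 J, so L = 2·6.63×10^-34/√(8·1.67×10^-27·1.496×10^-14) = 9.38×10^-14 m = 93.8 fm.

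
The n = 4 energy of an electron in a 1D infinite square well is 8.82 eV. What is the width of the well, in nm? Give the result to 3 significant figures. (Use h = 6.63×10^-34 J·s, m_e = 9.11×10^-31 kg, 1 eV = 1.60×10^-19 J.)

L = 0.827 nm

From E_n = n²h²/(8m_eL²), L = n·h/√(8m_eE_n).
E_4 = 8.82 eV = 1.411×10^-18 J, so L = 4·6.63×10^-34/√(8·9.11×10^-31·1.411×10^-18) = 8.27×10^-10 m = 0.827 nm.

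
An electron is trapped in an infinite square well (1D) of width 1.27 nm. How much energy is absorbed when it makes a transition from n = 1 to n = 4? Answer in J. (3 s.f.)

|ΔE| = 5.60×10^-19 J

E_1 = h²/(8m_eL²) = 3.735×10^-20 J.
|ΔE| = |1² − 4²|·E_1 = 15·3.735×10^-20 J = 5.60×10^-19 J.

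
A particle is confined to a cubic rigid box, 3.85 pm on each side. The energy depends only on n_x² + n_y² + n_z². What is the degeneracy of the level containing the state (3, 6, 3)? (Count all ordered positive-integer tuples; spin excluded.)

The level has n_x² + n_y² + n_z² = 54. The ordered positive-integer solutions are (1, 2, 7), (1, 7, 2), (2, 1, 7), (2, 5, 5), (2, 7, 1), (3, 3, 6), (3, 6, 3), (5, 2, 5), (5, 5, 2), (6, 3, 3), (7, 1, 2), (7, 2, 1).
That gives 12 states.

degeneracy = 12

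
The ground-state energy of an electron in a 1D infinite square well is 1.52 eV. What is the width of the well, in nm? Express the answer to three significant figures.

L = 0.497 nm

From E_n = n²h²/(8m_eL²), L = n·h/√(8m_eE_n).
E_1 = 1.52 eV = 2.435×10^-19 J, so L = 1·6.626×10^-34/√(8·9.109×10^-31·2.435×10^-19) = 4.97×10^-10 m = 0.497 nm.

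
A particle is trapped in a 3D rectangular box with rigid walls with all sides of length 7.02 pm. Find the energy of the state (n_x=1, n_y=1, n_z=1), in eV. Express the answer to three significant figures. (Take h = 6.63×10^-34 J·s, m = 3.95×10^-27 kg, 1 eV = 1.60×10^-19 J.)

For a 3D rectangular well E = (h²/8m)·Σ n_i²/L_i² = (6.63×10^-34)²/(8·3.95×10^-27) · [1²/(7.02 pm)² + 1²/(7.02 pm)² + 1²/(7.02 pm)²].
Evaluating gives E = 8.468×10^-19 J = 5.29 eV.

E = 5.29 eV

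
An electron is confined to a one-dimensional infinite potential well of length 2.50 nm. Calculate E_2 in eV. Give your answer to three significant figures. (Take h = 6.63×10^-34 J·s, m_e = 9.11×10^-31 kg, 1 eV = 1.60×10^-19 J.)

For an infinite well E_n = n²h²/(8m_eL²), so E_1 = h²/(8m_eL²) = (6.63×10^-34)²/(8·9.11×10^-31·(2.50×10^-9 m)²) = 9.650×10^-21 J.
Then E_2 = 2²·E_1 = 4·9.650×10^-21 J = 3.860×10^-20 J.
Converting, E_2 = 3.860×10^-20 J / (1.60×10^-19 J/eV) = 0.241 eV.

E_2 = 0.241 eV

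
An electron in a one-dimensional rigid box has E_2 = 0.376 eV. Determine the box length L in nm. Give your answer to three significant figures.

From E_n = n²h²/(8m_eL²), L = n·h/√(8m_eE_n).
E_2 = 0.376 eV = 6.024×10^-20 J, so L = 2·6.626×10^-34/√(8·9.109×10^-31·6.024×10^-20) = 2.00×10^-9 m = 2.00 nm.

L = 2.00 nm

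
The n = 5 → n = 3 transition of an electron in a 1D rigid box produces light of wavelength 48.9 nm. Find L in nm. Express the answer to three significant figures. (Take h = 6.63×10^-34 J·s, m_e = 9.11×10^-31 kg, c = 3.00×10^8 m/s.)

The photon carries ΔE = hc/λ = 6.63×10^-34·3.00×10^8/4.89×10^-8 m = 4.067×10^-18 J.
Since ΔE = (5² − 3²)E_1, E_1 = 2.542×10^-19 J, and L = h/√(8m_eE_1) = 4.87×10^-10 m = 0.487 nm.

L = 0.487 nm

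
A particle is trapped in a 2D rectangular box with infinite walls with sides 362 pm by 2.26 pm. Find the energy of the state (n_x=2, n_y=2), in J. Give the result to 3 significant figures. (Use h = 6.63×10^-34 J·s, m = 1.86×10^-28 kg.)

E = 2.31×10^-16 J

For a 2D rectangular well E = (h²/8m)·Σ n_i²/L_i² = (6.63×10^-34)²/(8·1.86×10^-28) · [2²/(362 pm)² + 2²/(2.26 pm)²].
Evaluating gives E = 2.31×10^-16 J.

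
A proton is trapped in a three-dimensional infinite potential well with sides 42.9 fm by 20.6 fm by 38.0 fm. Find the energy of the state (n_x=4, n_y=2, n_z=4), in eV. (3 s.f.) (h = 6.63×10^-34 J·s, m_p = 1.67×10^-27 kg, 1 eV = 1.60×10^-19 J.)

For a 3D rectangular well E = (h²/8m_p)·Σ n_i²/L_i² = (6.63×10^-34)²/(8·1.67×10^-27) · [4²/(42.9 fm)² + 2²/(20.6 fm)² + 4²/(38.0 fm)²].
Evaluating gives E = 9.607×10^-13 J = 6.00×10^6 eV.

E = 6.00×10^6 eV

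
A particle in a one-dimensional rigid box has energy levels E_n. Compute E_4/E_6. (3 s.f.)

0.444

E_n ∝ n², so E_4/E_6 = 4²/6² = 16/36 = 0.444.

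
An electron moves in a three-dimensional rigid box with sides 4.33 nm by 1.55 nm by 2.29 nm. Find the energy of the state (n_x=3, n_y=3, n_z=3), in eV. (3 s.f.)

E = 2.23 eV

For a 3D rectangular well E = (h²/8m_e)·Σ n_i²/L_i² = (6.626×10^-34)²/(8·9.109×10^-31) · [3²/(4.33 nm)² + 3²/(1.55 nm)² + 3²/(2.29 nm)²].
Evaluating gives E = 3.580×10^-19 J = 2.23 eV.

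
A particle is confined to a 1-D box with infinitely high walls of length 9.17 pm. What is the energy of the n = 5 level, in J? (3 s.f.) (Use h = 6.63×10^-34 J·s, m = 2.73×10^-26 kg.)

E_5 = 5.98×10^-19 J

For an infinite well E_n = n²h²/(8mL²), so E_1 = h²/(8mL²) = (6.63×10^-34)²/(8·2.73×10^-26·(9.17×10^-12 m)²) = 2.394×10^-20 J.
Then E_5 = 5²·E_1 = 25·2.394×10^-20 J = 5.98×10^-19 J.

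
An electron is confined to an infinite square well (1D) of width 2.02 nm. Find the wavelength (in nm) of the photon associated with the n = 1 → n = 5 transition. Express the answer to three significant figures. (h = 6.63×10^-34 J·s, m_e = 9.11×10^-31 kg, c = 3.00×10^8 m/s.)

λ = 561 nm

E_1 = h²/(8m_eL²) = 1.478×10^-20 J, so ΔE = (5² − 1²)E_1 = 3.547×10^-19 J.
λ = hc/ΔE = (6.63×10^-34·3.00×10^8)/3.547×10^-19 = 5.61×10^-7 m = 561 nm.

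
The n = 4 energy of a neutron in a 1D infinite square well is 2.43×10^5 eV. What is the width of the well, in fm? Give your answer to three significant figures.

From E_n = n²h²/(8m_nL²), L = n·h/√(8m_nE_n).
E_4 = 2.43×10^5 eV = 3.893×10^-14 J, so L = 4·6.626×10^-34/√(8·1.675×10^-27·3.893×10^-14) = 1.16×10^-13 m = 116 fm.

L = 116 fm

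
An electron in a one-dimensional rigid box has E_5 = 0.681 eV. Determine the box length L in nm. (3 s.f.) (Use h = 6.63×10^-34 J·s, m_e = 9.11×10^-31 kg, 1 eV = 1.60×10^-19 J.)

L = 3.72 nm

From E_n = n²h²/(8m_eL²), L = n·h/√(8m_eE_n).
E_5 = 0.681 eV = 1.090×10^-19 J, so L = 5·6.63×10^-34/√(8·9.11×10^-31·1.090×10^-19) = 3.72×10^-9 m = 3.72 nm.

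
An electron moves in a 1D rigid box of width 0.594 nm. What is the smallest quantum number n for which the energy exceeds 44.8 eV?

n = 7

E_1 = h²/(8m_eL²) = 1.708×10^-19 J = 1.066 eV.
Need n² > 44.8/1.066 = 42.03, i.e. n > 6.483.
The smallest integer satisfying this is n = 7.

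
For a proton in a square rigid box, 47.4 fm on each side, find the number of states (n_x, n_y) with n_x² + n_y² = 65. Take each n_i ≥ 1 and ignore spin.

The level has n_x² + n_y² = 65. The ordered positive-integer solutions are (1, 8), (4, 7), (7, 4), (8, 1).
That gives 4 states.

degeneracy = 4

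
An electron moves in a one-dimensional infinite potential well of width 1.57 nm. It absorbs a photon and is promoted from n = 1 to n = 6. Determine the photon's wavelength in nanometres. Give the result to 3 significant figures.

E_1 = h²/(8m_eL²) = 2.444×10^-20 J, so ΔE = (6² − 1²)E_1 = 8.554×10^-19 J.
λ = hc/ΔE = (6.626×10^-34·2.998×10^8)/8.554×10^-19 = 2.32×10^-7 m = 232 nm.

λ = 232 nm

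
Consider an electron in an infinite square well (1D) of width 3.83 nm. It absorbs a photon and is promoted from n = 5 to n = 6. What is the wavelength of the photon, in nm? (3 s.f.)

E_1 = h²/(8m_eL²) = 4.107×10^-21 J, so ΔE = (6² − 5²)E_1 = 4.518×10^-20 J.
λ = hc/ΔE = (6.626×10^-34·2.998×10^8)/4.518×10^-20 = 4.40×10^-6 m = 4.40×10^3 nm.

λ = 4.40×10^3 nm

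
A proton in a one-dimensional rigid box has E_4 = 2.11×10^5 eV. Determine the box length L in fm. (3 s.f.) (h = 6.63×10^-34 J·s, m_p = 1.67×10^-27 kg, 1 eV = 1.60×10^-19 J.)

From E_n = n²h²/(8m_pL²), L = n·h/√(8m_pE_n).
E_4 = 2.11×10^5 eV = 3.376×10^-14 J, so L = 4·6.63×10^-34/√(8·1.67×10^-27·3.376×10^-14) = 1.25×10^-13 m = 125 fm.

L = 125 fm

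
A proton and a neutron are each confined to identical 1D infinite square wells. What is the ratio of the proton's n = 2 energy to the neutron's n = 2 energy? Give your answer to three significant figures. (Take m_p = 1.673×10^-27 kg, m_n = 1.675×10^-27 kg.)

E_n ∝ 1/m at fixed n and L, so the ratio is m_n/m_p = 1.675×10^-27/1.673×10^-27 = 1.00.

1.00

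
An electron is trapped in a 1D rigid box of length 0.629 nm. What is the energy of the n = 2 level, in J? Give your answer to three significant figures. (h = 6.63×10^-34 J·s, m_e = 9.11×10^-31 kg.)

For an infinite well E_n = n²h²/(8m_eL²), so E_1 = h²/(8m_eL²) = (6.63×10^-34)²/(8·9.11×10^-31·(6.29×10^-10 m)²) = 1.524×10^-19 J.
Then E_2 = 2²·E_1 = 4·1.524×10^-19 J = 6.10×10^-19 J.

E_2 = 6.10×10^-19 J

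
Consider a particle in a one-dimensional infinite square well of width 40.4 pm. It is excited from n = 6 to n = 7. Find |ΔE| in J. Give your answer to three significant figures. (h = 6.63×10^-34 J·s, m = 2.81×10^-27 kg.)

|ΔE| = 1.56×10^-19 J

E_1 = h²/(8mL²) = 1.198×10^-20 J.
|ΔE| = |6² − 7²|·E_1 = 13·1.198×10^-20 J = 1.56×10^-19 J.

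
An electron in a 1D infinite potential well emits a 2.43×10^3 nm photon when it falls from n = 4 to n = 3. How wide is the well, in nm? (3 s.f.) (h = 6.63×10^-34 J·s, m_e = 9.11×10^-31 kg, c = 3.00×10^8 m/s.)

L = 2.27 nm

The photon carries ΔE = hc/λ = 6.63×10^-34·3.00×10^8/2.43×10^-6 m = 8.185×10^-20 J.
Since ΔE = (4² − 3²)E_1, E_1 = 1.169×10^-20 J, and L = h/√(8m_eE_1) = 2.27×10^-9 m = 2.27 nm.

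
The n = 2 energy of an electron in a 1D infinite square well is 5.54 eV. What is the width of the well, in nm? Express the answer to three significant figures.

From E_n = n²h²/(8m_eL²), L = n·h/√(8m_eE_n).
E_2 = 5.54 eV = 8.875×10^-19 J, so L = 2·6.626×10^-34/√(8·9.109×10^-31·8.875×10^-19) = 5.21×10^-10 m = 0.521 nm.

L = 0.521 nm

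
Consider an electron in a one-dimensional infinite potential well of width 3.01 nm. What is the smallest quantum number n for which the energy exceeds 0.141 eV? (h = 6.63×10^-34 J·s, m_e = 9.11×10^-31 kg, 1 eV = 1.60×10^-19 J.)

n = 2

E_1 = h²/(8m_eL²) = 6.657×10^-21 J = 0.04161 eV.
Need n² > 0.141/0.04161 = 3.389, i.e. n > 1.841.
The smallest integer satisfying this is n = 2.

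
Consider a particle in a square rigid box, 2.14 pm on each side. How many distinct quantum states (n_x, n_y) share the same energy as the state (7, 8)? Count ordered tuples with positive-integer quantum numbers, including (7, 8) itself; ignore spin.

degeneracy = 2

The level has n_x² + n_y² = 113. The ordered positive-integer solutions are (7, 8), (8, 7).
That gives 2 states.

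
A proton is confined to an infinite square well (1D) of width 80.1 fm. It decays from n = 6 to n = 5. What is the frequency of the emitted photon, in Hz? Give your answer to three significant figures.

E_1 = h²/(8m_pL²) = 5.113×10^-15 J and ΔE = (6² − 5²)E_1 = 5.624×10^-14 J.
f = ΔE/h = 5.624×10^-14/6.626×10^-34 = 8.49×10^19 Hz.

f = 8.49×10^19 Hz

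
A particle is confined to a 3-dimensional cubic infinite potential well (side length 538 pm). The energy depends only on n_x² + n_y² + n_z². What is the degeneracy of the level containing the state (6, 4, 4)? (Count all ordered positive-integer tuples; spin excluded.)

The level has n_x² + n_y² + n_z² = 68. The ordered positive-integer solutions are (4, 4, 6), (4, 6, 4), (6, 4, 4).
That gives 3 states.

degeneracy = 3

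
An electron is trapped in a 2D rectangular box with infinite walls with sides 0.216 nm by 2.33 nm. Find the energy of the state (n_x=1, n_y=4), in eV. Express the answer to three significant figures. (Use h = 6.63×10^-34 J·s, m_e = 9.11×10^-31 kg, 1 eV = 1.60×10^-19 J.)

For a 2D rectangular well E = (h²/8m_e)·Σ n_i²/L_i² = (6.63×10^-34)²/(8·9.11×10^-31) · [1²/(0.216 nm)² + 4²/(2.33 nm)²].
Evaluating gives E = 1.470×10^-18 J = 9.19 eV.

E = 9.19 eV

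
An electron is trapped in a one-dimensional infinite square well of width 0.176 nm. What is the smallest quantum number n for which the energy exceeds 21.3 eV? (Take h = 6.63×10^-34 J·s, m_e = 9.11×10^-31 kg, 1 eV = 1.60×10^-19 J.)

n = 2

E_1 = h²/(8m_eL²) = 1.947×10^-18 J = 12.17 eV.
Need n² > 21.3/12.17 = 1.750, i.e. n > 1.323.
The smallest integer satisfying this is n = 2.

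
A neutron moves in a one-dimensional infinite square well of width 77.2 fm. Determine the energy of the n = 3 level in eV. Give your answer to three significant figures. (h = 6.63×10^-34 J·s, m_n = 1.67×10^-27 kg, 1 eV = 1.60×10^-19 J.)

For an infinite well E_n = n²h²/(8m_nL²), so E_1 = h²/(8m_nL²) = (6.63×10^-34)²/(8·1.67×10^-27·(7.72×10^-14 m)²) = 5.521×10^-15 J.
Then E_3 = 3²·E_1 = 9·5.521×10^-15 J = 4.969×10^-14 J.
Converting, E_3 = 4.969×10^-14 J / (1.60×10^-19 J/eV) = 3.11×10^5 eV.

E_3 = 3.11×10^5 eV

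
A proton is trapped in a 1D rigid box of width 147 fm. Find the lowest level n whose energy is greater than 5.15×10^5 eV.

n = 8

E_1 = h²/(8m_pL²) = 1.518×10^-15 J = 9476 eV.
Need n² > 5.15×10^5/9476 = 54.35, i.e. n > 7.372.
The smallest integer satisfying this is n = 8.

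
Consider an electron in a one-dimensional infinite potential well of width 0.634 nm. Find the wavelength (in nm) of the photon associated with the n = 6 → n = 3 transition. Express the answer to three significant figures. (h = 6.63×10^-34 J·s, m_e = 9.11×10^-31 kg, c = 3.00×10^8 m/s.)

λ = 49.1 nm

E_1 = h²/(8m_eL²) = 1.501×10^-19 J, so ΔE = (6² − 3²)E_1 = 4.053×10^-18 J.
λ = hc/ΔE = (6.63×10^-34·3.00×10^8)/4.053×10^-18 = 4.91×10^-8 m = 49.1 nm.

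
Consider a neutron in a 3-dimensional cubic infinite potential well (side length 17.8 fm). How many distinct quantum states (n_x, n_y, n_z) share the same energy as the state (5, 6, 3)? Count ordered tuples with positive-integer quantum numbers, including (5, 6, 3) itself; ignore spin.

degeneracy = 6

The level has n_x² + n_y² + n_z² = 70. The ordered positive-integer solutions are (3, 5, 6), (3, 6, 5), (5, 3, 6), (5, 6, 3), (6, 3, 5), (6, 5, 3).
That gives 6 states.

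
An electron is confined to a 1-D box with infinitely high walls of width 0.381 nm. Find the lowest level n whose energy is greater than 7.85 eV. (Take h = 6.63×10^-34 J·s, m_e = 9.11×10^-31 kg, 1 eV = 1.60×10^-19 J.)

E_1 = h²/(8m_eL²) = 4.155×10^-19 J = 2.597 eV.
Need n² > 7.85/2.597 = 3.023, i.e. n > 1.739.
The smallest integer satisfying this is n = 2.

n = 2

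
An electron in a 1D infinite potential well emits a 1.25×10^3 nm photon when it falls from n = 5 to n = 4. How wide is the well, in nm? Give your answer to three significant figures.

L = 1.85 nm

The photon carries ΔE = hc/λ = 6.626×10^-34·2.998×10^8/1.25×10^-6 m = 1.589×10^-19 J.
Since ΔE = (5² − 4²)E_1, E_1 = 1.766×10^-20 J, and L = h/√(8m_eE_1) = 1.85×10^-9 m = 1.85 nm.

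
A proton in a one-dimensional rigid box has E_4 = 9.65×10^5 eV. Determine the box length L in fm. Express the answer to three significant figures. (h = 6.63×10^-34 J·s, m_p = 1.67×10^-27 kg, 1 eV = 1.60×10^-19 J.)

From E_n = n²h²/(8m_pL²), L = n·h/√(8m_pE_n).
E_4 = 9.65×10^5 eV = 1.544×10^-13 J, so L = 4·6.63×10^-34/√(8·1.67×10^-27·1.544×10^-13) = 5.84×10^-14 m = 58.4 fm.

L = 58.4 fm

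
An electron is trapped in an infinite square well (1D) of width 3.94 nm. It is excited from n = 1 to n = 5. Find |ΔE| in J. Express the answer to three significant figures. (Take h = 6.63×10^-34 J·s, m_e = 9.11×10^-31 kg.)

E_1 = h²/(8m_eL²) = 3.885×10^-21 J.
|ΔE| = |1² − 5²|·E_1 = 24·3.885×10^-21 J = 9.32×10^-20 J.

|ΔE| = 9.32×10^-20 J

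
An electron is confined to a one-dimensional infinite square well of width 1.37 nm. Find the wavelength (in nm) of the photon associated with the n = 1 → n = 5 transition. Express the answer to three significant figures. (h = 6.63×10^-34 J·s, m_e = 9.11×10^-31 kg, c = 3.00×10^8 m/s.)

λ = 258 nm

E_1 = h²/(8m_eL²) = 3.213×10^-20 J, so ΔE = (5² − 1²)E_1 = 7.711×10^-19 J.
λ = hc/ΔE = (6.63×10^-34·3.00×10^8)/7.711×10^-19 = 2.58×10^-7 m = 258 nm.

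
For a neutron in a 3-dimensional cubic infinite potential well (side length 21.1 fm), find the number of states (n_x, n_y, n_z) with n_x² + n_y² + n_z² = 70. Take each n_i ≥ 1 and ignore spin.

degeneracy = 6

The level has n_x² + n_y² + n_z² = 70. The ordered positive-integer solutions are (3, 5, 6), (3, 6, 5), (5, 3, 6), (5, 6, 3), (6, 3, 5), (6, 5, 3).
That gives 6 states.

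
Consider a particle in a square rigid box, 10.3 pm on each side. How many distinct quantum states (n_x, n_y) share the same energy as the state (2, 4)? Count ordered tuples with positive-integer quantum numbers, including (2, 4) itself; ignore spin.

degeneracy = 2

The level has n_x² + n_y² = 20. The ordered positive-integer solutions are (2, 4), (4, 2).
That gives 2 states.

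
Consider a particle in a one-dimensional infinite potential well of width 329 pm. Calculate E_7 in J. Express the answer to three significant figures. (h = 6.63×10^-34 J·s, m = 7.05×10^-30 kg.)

E_7 = 3.53×10^-18 J

For an infinite well E_n = n²h²/(8mL²), so E_1 = h²/(8mL²) = (6.63×10^-34)²/(8·7.05×10^-30·(3.29×10^-10 m)²) = 7.200×10^-20 J.
Then E_7 = 7²·E_1 = 49·7.200×10^-20 J = 3.53×10^-18 J.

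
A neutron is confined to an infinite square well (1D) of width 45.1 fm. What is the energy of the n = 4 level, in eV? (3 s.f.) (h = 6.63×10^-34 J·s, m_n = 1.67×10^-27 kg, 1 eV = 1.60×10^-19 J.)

For an infinite well E_n = n²h²/(8m_nL²), so E_1 = h²/(8m_nL²) = (6.63×10^-34)²/(8·1.67×10^-27·(4.51×10^-14 m)²) = 1.618×10^-14 J.
Then E_4 = 4²·E_1 = 16·1.618×10^-14 J = 2.589×10^-13 J.
Converting, E_4 = 2.589×10^-13 J / (1.60×10^-19 J/eV) = 1.62×10^6 eV.

E_4 = 1.62×10^6 eV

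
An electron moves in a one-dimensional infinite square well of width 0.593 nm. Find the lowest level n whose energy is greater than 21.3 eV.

n = 5

E_1 = h²/(8m_eL²) = 1.713×10^-19 J = 1.069 eV.
Need n² > 21.3/1.069 = 19.93, i.e. n > 4.464.
The smallest integer satisfying this is n = 5.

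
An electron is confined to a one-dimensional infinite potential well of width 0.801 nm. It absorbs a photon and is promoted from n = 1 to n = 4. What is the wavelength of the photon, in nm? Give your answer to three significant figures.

E_1 = h²/(8m_eL²) = 9.390×10^-20 J, so ΔE = (4² − 1²)E_1 = 1.409×10^-18 J.
λ = hc/ΔE = (6.626×10^-34·2.998×10^8)/1.409×10^-18 = 1.41×10^-7 m = 141 nm.

λ = 141 nm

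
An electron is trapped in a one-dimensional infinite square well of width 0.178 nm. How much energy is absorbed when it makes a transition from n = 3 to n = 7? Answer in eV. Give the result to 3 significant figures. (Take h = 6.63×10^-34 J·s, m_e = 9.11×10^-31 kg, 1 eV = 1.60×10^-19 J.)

E_1 = h²/(8m_eL²) = 1.904×10^-18 J.
|ΔE| = |3² − 7²|·E_1 = 40·1.904×10^-18 J = 7.616×10^-17 J = 476 eV.

|ΔE| = 476 eV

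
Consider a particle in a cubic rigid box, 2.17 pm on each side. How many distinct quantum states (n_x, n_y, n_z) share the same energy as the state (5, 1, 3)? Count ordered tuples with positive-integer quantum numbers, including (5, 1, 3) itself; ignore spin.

degeneracy = 6

The level has n_x² + n_y² + n_z² = 35. The ordered positive-integer solutions are (1, 3, 5), (1, 5, 3), (3, 1, 5), (3, 5, 1), (5, 1, 3), (5, 3, 1).
That gives 6 states.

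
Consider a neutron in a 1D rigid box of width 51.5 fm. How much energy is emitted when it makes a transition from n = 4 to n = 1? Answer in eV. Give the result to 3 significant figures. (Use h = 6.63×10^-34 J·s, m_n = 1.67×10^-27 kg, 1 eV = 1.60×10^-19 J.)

E_1 = h²/(8m_nL²) = 1.241×10^-14 J.
|ΔE| = |4² − 1²|·E_1 = 15·1.241×10^-14 J = 1.861×10^-13 J = 1.16×10^6 eV.

|ΔE| = 1.16×10^6 eV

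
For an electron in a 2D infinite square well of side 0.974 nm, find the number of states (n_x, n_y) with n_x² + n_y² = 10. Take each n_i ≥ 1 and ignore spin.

The level has n_x² + n_y² = 10. The ordered positive-integer solutions are (1, 3), (3, 1).
That gives 2 states.

degeneracy = 2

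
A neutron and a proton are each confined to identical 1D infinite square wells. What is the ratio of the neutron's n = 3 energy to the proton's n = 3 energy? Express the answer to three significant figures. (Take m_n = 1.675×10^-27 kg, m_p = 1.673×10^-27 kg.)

0.999

E_n ∝ 1/m at fixed n and L, so the ratio is m_p/m_n = 1.673×10^-27/1.675×10^-27 = 0.999.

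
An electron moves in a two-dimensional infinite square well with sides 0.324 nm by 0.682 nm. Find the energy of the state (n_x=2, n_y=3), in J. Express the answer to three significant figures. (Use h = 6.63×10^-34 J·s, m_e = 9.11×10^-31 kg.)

E = 3.47×10^-18 J

For a 2D rectangular well E = (h²/8m_e)·Σ n_i²/L_i² = (6.63×10^-34)²/(8·9.11×10^-31) · [2²/(0.324 nm)² + 3²/(0.682 nm)²].
Evaluating gives E = 3.47×10^-18 J.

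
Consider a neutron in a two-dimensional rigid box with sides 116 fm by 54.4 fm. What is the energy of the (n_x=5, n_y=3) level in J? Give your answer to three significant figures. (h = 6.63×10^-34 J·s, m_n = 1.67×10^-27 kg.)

For a 2D rectangular well E = (h²/8m_n)·Σ n_i²/L_i² = (6.63×10^-34)²/(8·1.67×10^-27) · [5²/(116 fm)² + 3²/(54.4 fm)²].
Evaluating gives E = 1.61×10^-13 J.

E = 1.61×10^-13 J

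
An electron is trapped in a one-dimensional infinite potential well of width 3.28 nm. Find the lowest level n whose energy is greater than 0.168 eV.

E_1 = h²/(8m_eL²) = 5.600×10^-21 J = 0.03496 eV.
Need n² > 0.168/0.03496 = 4.805, i.e. n > 2.192.
The smallest integer satisfying this is n = 3.

n = 3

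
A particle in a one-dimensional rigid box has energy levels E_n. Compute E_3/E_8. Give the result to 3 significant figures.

E_n ∝ n², so E_3/E_8 = 3²/8² = 9/64 = 0.141.

0.141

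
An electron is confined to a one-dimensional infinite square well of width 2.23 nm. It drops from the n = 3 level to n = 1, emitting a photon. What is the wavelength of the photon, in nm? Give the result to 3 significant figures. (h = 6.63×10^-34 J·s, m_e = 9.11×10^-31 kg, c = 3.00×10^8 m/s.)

E_1 = h²/(8m_eL²) = 1.213×10^-20 J, so ΔE = (3² − 1²)E_1 = 9.704×10^-20 J.
λ = hc/ΔE = (6.63×10^-34·3.00×10^8)/9.704×10^-20 = 2.05×10^-6 m = 2.05×10^3 nm.

λ = 2.05×10^3 nm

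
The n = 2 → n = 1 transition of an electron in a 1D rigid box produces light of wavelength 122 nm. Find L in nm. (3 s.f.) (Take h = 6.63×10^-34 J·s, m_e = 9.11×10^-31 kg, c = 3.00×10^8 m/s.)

L = 0.333 nm

The photon carries ΔE = hc/λ = 6.63×10^-34·3.00×10^8/1.22×10^-7 m = 1.630×10^-18 J.
Since ΔE = (2² − 1²)E_1, E_1 = 5.433×10^-19 J, and L = h/√(8m_eE_1) = 3.33×10^-10 m = 0.333 nm.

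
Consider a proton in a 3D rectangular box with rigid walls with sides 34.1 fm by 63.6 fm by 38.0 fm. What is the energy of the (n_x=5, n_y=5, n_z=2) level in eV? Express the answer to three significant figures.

For a 3D rectangular well E = (h²/8m_p)·Σ n_i²/L_i² = (6.626×10^-34)²/(8·1.673×10^-27) · [5²/(34.1 fm)² + 5²/(63.6 fm)² + 2²/(38.0 fm)²].
Evaluating gives E = 9.989×10^-13 J = 6.24×10^6 eV.

E = 6.24×10^6 eV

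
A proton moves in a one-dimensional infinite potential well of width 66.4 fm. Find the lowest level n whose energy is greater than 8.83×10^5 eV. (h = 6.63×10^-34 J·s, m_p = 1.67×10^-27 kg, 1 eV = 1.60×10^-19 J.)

E_1 = h²/(8m_pL²) = 7.463×10^-15 J = 4.664×10^4 eV.
Need n² > 8.83×10^5/4.664×10^4 = 18.93, i.e. n > 4.351.
The smallest integer satisfying this is n = 5.

n = 5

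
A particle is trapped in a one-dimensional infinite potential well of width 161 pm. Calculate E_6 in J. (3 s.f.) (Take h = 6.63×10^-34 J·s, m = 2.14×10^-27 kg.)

For an infinite well E_n = n²h²/(8mL²), so E_1 = h²/(8mL²) = (6.63×10^-34)²/(8·2.14×10^-27·(1.61×10^-10 m)²) = 9.905×10^-22 J.
Then E_6 = 6²·E_1 = 36·9.905×10^-22 J = 3.57×10^-20 J.

E_6 = 3.57×10^-20 J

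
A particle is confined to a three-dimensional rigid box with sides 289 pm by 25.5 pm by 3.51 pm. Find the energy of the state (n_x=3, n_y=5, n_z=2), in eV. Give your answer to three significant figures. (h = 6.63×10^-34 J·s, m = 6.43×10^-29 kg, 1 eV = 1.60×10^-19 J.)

For a 3D rectangular well E = (h²/8m)·Σ n_i²/L_i² = (6.63×10^-34)²/(8·6.43×10^-29) · [3²/(289 pm)² + 5²/(25.5 pm)² + 2²/(3.51 pm)²].
Evaluating gives E = 3.104×10^-16 J = 1.94×10^3 eV.

E = 1.94×10^3 eV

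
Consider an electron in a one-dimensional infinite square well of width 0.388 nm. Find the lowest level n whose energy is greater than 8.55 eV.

n = 2

E_1 = h²/(8m_eL²) = 4.002×10^-19 J = 2.498 eV.
Need n² > 8.55/2.498 = 3.423, i.e. n > 1.850.
The smallest integer satisfying this is n = 2.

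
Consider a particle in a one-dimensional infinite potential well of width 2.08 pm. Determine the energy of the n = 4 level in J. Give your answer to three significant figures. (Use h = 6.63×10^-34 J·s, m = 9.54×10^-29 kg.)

E_4 = 2.13×10^-15 J

For an infinite well E_n = n²h²/(8mL²), so E_1 = h²/(8mL²) = (6.63×10^-34)²/(8·9.54×10^-29·(2.08×10^-12 m)²) = 1.331×10^-16 J.
Then E_4 = 4²·E_1 = 16·1.331×10^-16 J = 2.13×10^-15 J.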